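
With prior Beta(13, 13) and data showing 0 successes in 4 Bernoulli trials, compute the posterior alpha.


Conjugate update: alpha_posterior = alpha_prior + k
= 13 + 0 = 13

13


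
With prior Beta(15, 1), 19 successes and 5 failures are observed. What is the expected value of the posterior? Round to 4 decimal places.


Posterior = Beta(34, 6)
E[theta] = alpha/(alpha+beta)
= 34/40 = 0.85

0.85


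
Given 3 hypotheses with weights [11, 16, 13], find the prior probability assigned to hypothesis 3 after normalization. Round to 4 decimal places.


To normalize, divide each weight by the sum of all weights.
Sum = 40
Prior(H3) = 13/40 = 0.325

0.325


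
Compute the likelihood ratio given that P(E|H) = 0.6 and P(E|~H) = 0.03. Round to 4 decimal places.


LR = P(E|H) / P(E|~H)
= 0.6 / 0.03 = 20.0

20.0


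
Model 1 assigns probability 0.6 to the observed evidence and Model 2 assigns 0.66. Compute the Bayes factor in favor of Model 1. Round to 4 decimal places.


BF = P(data|M1) / P(data|M2)
= 0.6 / 0.66 = 0.9091

0.9091


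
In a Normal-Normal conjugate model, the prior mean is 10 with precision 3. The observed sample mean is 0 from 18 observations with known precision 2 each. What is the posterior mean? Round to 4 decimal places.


Posterior precision = tau0 + n*tau = 3 + 18*2 = 39
Posterior mean = (tau0*mu0 + n*tau*xbar) / posterior_precision
= (3*10 + 18*2*0) / 39
= 30 / 39 = 0.7692

0.7692


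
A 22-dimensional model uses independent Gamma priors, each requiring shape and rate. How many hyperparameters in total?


Per parameter: 2 (shape and rate).
Total = 22 * 2 = 44

44


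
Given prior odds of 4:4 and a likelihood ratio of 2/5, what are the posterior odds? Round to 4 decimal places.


Posterior odds = prior odds * LR
Prior odds = 4/4 = 1.0
LR = 2/5 = 0.4
Posterior odds = 1.0 * 0.4 = 0.4

0.4


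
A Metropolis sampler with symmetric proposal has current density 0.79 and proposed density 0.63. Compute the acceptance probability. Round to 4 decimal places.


For symmetric proposals, acceptance = min(1, pi(x*)/pi(x))
= min(1, 0.63/0.79)
= min(1, 0.7975) = 0.7975

0.7975


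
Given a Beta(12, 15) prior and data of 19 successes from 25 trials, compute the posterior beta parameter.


Number of failures = 25 - 19 = 6
Posterior beta = 15 + 6 = 21

21


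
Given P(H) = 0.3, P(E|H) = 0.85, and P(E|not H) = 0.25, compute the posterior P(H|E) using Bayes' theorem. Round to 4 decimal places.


By Bayes' theorem: P(H|E) = P(E|H)*P(H) / P(E)
P(E) = P(E|H)*P(H) + P(E|not H)*P(not H)
P(E) = 0.85*0.3 + 0.25*0.7 = 0.43
P(H|E) = 0.85*0.3 / 0.43 = 0.593

0.593


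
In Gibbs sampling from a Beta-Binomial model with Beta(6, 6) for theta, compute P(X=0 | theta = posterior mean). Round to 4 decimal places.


Posterior mean = alpha/(alpha+beta) = 6/12 = 0.5
P(X=0|theta=mean) = 1 - theta = 0.5

0.5


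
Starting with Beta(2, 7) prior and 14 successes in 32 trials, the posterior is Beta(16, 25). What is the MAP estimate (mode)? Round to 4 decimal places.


The mode of Beta(a, b) when a > 1 and b > 1 is (a-1)/(a+b-2)
= (16 - 1) / (16 + 25 - 2)
= 15 / 39
= 0.3846

0.3846


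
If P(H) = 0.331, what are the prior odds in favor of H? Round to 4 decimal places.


Prior odds = P(H) / (1 - P(H))
= 0.331 / 0.669
= 0.4948

0.4948


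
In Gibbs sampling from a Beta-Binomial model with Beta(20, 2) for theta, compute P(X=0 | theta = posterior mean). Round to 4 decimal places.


Posterior mean = alpha/(alpha+beta) = 20/22 = 0.9091
P(X=0|theta=mean) = 1 - theta = 0.0909

0.0909


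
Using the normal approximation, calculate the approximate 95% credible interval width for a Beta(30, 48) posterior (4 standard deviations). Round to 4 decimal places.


Var(Beta) = 30*48/(78^2 * 79) = 0.003
SD = 0.0547
Width ~ 4*SD = 0.2189

0.2189


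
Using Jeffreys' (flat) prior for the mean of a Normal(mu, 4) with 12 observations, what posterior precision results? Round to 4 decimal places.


Flat prior means prior precision is 0.
Posterior precision = n / sigma^2 = 12/4 = 3.0

3.0


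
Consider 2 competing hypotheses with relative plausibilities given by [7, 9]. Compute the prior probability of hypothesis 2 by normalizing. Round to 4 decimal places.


Sum of weights = 7 + 9 = 16
Normalized prior for H2 = 9 / 16
= 0.5625

0.5625


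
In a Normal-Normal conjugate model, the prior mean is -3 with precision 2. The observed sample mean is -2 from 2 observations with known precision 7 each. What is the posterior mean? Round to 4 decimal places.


Posterior precision = tau0 + n*tau = 2 + 2*7 = 16
Posterior mean = (tau0*mu0 + n*tau*xbar) / posterior_precision
= (2*-3 + 2*7*-2) / 16
= -34 / 16 = -2.125

-2.125


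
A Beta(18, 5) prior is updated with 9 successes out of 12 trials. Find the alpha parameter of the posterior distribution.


In the Beta-Binomial conjugate update:
alpha_post = alpha_prior + successes
= 18 + 9
= 27

27


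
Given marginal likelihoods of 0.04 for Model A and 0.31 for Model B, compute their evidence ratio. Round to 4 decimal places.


Ratio = ML(A) / ML(B) = 0.04/0.31
= 0.129

0.129


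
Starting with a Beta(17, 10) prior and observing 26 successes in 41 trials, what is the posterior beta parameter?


Posterior beta = prior beta + failures
Failures = 41 - 26 = 15
beta_post = 10 + 15 = 25

25


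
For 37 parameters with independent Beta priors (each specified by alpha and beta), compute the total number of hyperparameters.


A Beta prior has 2 hyperparameters per parameter.
Total = 37 * 2 = 74

74


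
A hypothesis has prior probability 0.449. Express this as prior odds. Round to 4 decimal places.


Odds = P(H) / P(not H) = 0.449 / 0.551
= 0.8149

0.8149


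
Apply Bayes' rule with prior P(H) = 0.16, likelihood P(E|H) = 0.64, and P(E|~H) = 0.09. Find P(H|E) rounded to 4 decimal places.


Step 1: Compute marginal P(E) = P(E|H)P(H) + P(E|~H)P(~H)
= 0.64*0.16 + 0.09*0.84 = 0.178
Step 2: P(H|E) = P(E|H)P(H)/P(E) = 0.1024/0.178
= 0.5753

0.5753


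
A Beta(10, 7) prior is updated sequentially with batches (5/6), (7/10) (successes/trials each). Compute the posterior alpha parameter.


Sequential conjugate updating is equivalent to a single batch update.
Total successes across all batches = 12
alpha_posterior = alpha_prior + total_successes = 10 + 12
= 22

22


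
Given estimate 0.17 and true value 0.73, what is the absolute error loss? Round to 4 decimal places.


Absolute error = |estimate - true|
= |-0.56| = 0.56

0.56


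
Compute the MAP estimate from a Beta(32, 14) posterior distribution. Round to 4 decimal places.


MAP = mode of Beta distribution
= (alpha - 1)/(alpha + beta - 2)
= (32-1)/(32+14-2)
= 31/44 = 0.7045

0.7045


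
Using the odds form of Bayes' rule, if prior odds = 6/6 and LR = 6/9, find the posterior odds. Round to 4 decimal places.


Bayes' rule in odds form: posterior odds = prior odds * LR
= (6 * 6) / (6 * 9)
= 36/54 = 0.6667

0.6667


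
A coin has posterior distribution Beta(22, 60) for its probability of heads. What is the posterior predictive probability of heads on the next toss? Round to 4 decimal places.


Posterior predictive = E[theta] = alpha/(alpha+beta)
= 22/82
= 0.2683

0.2683


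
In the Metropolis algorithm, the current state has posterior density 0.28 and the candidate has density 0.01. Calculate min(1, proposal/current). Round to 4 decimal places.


Ratio = 0.01/0.28 = 0.0357
Acceptance probability = min(1, 0.0357)
= 0.0357

0.0357


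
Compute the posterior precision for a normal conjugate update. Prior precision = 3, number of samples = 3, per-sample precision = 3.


tau_post = tau_0 + n * tau
= 3 + 3 * 3 = 12

12


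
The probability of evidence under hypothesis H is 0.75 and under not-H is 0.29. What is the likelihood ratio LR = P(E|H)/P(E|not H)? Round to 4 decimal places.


LR = 0.75 / 0.29
= 2.5862

2.5862


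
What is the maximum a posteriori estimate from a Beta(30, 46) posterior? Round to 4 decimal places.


The MAP estimate equals the mode of the distribution.
Mode of Beta(a,b) = (a-1)/(a+b-2)
= 29/74
= 0.3919

0.3919


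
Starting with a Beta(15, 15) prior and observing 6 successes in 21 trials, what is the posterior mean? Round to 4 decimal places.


Posterior parameters: alpha = 15 + 6 = 21
beta = 15 + 15 = 30
Posterior mean = alpha / (alpha + beta) = 21 / 51
= 0.4118

0.4118


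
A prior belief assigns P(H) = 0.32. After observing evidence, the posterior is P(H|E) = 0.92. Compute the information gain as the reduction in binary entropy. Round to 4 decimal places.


H(prior) = -0.32*log2(0.32) - 0.68*log2(0.68)
= 0.9044
H(post) = -0.92*log2(0.92) - 0.08*log2(0.08)
= 0.4022
IG = 0.9044 - 0.4022 = 0.5022

0.5022


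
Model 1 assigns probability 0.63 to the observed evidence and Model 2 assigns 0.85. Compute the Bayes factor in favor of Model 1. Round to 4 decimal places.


BF = P(data|M1) / P(data|M2)
= 0.63 / 0.85 = 0.7412

0.7412


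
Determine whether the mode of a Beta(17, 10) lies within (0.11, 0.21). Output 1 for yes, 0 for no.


First find the mode: (a-1)/(a+b-2) = 0.64
Is 0.64 in (0.11, 0.21)? 0

0


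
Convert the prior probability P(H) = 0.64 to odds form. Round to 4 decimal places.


P(not H) = 1 - 0.64 = 0.36
Odds = 0.64 / 0.36 = 1.7778

1.7778


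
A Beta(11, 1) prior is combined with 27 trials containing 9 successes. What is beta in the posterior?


In conjugate updating:
beta_posterior = beta_prior + (n - k)
= 1 + (27 - 9)
= 1 + 18 = 19

19


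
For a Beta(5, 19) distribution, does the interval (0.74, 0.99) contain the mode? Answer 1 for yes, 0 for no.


Mode of Beta(a,b) = (a-1)/(a+b-2)
= (5-1)/(5+19-2) = 0.1818
Check: 0.74 <= 0.1818 <= 0.99?
Result: 0

0


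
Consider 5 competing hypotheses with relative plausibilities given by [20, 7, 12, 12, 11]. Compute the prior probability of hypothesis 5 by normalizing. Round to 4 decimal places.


Sum of weights = 20 + 7 + 12 + 12 + 11 = 62
Normalized prior for H5 = 11 / 62
= 0.1774

0.1774


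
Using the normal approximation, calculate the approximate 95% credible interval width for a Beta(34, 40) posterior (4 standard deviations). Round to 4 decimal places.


Var(Beta) = 34*40/(74^2 * 75) = 0.0033
SD = 0.0575
Width ~ 4*SD = 0.2302

0.2302


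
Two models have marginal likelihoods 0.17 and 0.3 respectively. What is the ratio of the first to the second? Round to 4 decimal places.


Evidence ratio = 0.17 / 0.3
= 0.5667

0.5667


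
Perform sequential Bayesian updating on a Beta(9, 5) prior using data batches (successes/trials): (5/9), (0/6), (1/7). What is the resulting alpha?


Accumulate successes: 6
Posterior alpha = prior alpha + sum of successes
= 9 + 6 = 15

15


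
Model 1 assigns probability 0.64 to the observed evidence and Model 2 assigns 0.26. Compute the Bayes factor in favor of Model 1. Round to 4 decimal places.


BF = P(data|M1) / P(data|M2)
= 0.64 / 0.26 = 2.4615

2.4615


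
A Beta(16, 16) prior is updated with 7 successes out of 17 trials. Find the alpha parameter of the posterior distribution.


In the Beta-Binomial conjugate update:
alpha_post = alpha_prior + successes
= 16 + 7
= 23

23


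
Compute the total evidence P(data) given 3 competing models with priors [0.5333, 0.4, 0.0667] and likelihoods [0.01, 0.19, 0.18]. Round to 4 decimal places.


Marginal likelihood = sum P(model_i) * P(data|model_i)
Model 1: 0.5333 * 0.01 = 0.0053
Model 2: 0.4 * 0.19 = 0.076
Model 3: 0.0667 * 0.18 = 0.012
Total = 0.0933

0.0933


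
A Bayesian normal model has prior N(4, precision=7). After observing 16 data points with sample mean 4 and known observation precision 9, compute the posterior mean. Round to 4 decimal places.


Posterior mean = (prior_precision * prior_mean + n * data_precision * data_mean) / (prior_precision + n * data_precision)
Numerator = 7*4 + 16*9*4 = 604
Denominator = 7 + 16*9 = 151
Posterior mean = 4.0

4.0


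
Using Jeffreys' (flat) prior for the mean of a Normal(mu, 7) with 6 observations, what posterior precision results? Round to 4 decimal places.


Flat prior means prior precision is 0.
Posterior precision = n / sigma^2 = 6/7 = 0.8571

0.8571


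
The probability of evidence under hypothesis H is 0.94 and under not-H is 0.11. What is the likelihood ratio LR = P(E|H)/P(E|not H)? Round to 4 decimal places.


LR = 0.94 / 0.11
= 8.5455

8.5455


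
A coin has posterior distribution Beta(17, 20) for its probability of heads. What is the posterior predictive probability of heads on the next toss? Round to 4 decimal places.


Posterior predictive = E[theta] = alpha/(alpha+beta)
= 17/37
= 0.4595

0.4595


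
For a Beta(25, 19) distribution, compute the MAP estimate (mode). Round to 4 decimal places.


MAP = mode = (a-1)/(a+b-2)
= (25-1)/(25+19-2)
= 24/42 = 0.5714

0.5714


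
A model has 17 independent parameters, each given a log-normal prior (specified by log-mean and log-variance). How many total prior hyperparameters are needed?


Each log-normal prior needs 2 hyperparameters (log-mean and log-variance).
Total = 2 * 17 = 34

34


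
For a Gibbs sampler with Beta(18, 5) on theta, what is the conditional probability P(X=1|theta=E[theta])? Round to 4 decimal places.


E[theta] = 18/(18+5) = 0.7826
P(X=1|theta) = theta = 0.7826

0.7826


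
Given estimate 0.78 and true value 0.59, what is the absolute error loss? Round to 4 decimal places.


Absolute error = |estimate - true|
= |0.19| = 0.19

0.19


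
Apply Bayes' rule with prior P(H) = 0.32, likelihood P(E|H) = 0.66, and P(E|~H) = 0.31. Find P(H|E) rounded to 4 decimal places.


Step 1: Compute marginal P(E) = P(E|H)P(H) + P(E|~H)P(~H)
= 0.66*0.32 + 0.31*0.68 = 0.422
Step 2: P(H|E) = P(E|H)P(H)/P(E) = 0.2112/0.422
= 0.5005

0.5005


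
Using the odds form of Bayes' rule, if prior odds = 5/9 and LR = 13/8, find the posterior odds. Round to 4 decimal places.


Bayes' rule in odds form: posterior odds = prior odds * LR
= (5 * 13) / (9 * 8)
= 65/72 = 0.9028

0.9028


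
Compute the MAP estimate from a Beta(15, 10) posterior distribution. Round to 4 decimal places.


MAP = mode of Beta distribution
= (alpha - 1)/(alpha + beta - 2)
= (15-1)/(15+10-2)
= 14/23 = 0.6087

0.6087


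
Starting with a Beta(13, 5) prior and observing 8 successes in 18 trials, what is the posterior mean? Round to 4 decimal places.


Posterior parameters: alpha = 13 + 8 = 21
beta = 5 + 10 = 15
Posterior mean = alpha / (alpha + beta) = 21 / 36
= 0.5833

0.5833


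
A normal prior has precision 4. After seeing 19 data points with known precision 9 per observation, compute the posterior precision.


In the conjugate normal model, precisions add:
tau_posterior = tau_prior + n * tau_data
= 4 + 19*9 = 175

175


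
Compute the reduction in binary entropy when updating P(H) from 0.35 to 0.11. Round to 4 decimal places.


H_before = -p*log2(p) - (1-p)*log2(1-p) for p=0.35: 0.9341
H_after for p=0.11: 0.4999
Reduction = 0.9341 - 0.4999 = 0.4342

0.4342


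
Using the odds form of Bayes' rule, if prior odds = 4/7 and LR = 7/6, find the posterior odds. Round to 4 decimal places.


Bayes' rule in odds form: posterior odds = prior odds * LR
= (4 * 7) / (7 * 6)
= 28/42 = 0.6667

0.6667


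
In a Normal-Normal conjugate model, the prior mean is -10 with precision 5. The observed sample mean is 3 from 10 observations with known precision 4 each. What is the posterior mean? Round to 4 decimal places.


Posterior precision = tau0 + n*tau = 5 + 10*4 = 45
Posterior mean = (tau0*mu0 + n*tau*xbar) / posterior_precision
= (5*-10 + 10*4*3) / 45
= 70 / 45 = 1.5556

1.5556


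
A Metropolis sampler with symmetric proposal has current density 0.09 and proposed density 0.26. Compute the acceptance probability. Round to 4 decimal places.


For symmetric proposals, acceptance = min(1, pi(x*)/pi(x))
= min(1, 0.26/0.09)
= min(1, 2.8889) = 1.0

1.0


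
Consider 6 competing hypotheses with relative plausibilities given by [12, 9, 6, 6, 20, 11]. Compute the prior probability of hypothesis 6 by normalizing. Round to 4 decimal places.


Sum of weights = 12 + 9 + 6 + 6 + 20 + 11 = 64
Normalized prior for H6 = 11 / 64
= 0.1719

0.1719


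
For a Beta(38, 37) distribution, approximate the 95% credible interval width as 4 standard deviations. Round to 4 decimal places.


Variance of Beta(a,b) = ab / ((a+b)^2 * (a+b+1))
= 38*37 / ((75)^2 * 76)
= 0.0033
SD = sqrt(0.0033) = 0.0573
Width = 4 * SD = 0.2294

0.2294


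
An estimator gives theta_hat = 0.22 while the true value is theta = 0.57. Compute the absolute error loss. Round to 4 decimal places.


The absolute error loss is |theta_hat - theta|
= |0.22 - 0.57|
= 0.35

0.35


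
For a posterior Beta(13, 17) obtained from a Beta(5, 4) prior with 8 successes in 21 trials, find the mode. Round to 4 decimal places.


Mode = (alpha - 1) / (alpha + beta - 2)
= 12 / 28
= 0.4286

0.4286


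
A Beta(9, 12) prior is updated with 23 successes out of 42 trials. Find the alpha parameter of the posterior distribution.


In the Beta-Binomial conjugate update:
alpha_post = alpha_prior + successes
= 9 + 23
= 32

32


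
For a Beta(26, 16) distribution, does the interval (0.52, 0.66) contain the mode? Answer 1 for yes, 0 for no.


Mode of Beta(a,b) = (a-1)/(a+b-2)
= (26-1)/(26+16-2) = 0.625
Check: 0.52 <= 0.625 <= 0.66?
Result: 1

1


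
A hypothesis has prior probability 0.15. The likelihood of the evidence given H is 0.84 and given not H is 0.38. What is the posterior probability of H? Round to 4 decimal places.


Using Bayes' theorem:
P(E) = 0.15 * 0.84 + 0.85 * 0.38
P(E) = 0.449
P(H|E) = (0.15 * 0.84) / 0.449 = 0.2806

0.2806


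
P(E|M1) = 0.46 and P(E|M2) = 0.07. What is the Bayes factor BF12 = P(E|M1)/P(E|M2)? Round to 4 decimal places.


Bayes factor BF12 = P(E|M1) / P(E|M2)
= 0.46 / 0.07
= 6.5714

6.5714


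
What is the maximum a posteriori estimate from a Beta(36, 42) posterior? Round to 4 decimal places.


The MAP estimate equals the mode of the distribution.
Mode of Beta(a,b) = (a-1)/(a+b-2)
= 35/76
= 0.4605

0.4605


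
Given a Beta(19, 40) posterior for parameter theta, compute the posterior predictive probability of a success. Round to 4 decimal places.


For a Beta-Bernoulli model, the predictive probability is the mean:
P(success) = 19/(19+40) = 19/59 = 0.322

0.322


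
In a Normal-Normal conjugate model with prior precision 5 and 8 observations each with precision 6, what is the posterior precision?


Posterior precision = prior precision + n * observation precision
= 5 + 8 * 6
= 5 + 48 = 53

53


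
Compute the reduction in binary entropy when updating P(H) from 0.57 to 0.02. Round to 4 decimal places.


H_before = -p*log2(p) - (1-p)*log2(1-p) for p=0.57: 0.9858
H_after for p=0.02: 0.1414
Reduction = 0.9858 - 0.1414 = 0.8444

0.8444


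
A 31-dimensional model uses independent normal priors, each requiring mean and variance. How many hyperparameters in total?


Per parameter: 2 (mean and variance).
Total = 31 * 2 = 62

62


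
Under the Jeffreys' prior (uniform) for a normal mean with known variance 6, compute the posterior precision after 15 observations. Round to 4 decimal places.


Prior precision = 0 (flat prior).
Post. prec. = 0 + n/var = 15/6 = 2.5

2.5


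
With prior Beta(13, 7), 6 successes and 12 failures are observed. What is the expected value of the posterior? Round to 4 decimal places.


Posterior = Beta(19, 19)
E[theta] = alpha/(alpha+beta)
= 19/38 = 0.5

0.5


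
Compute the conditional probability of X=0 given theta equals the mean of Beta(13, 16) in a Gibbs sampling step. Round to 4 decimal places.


Mean of Beta(13, 16) = 0.4483
P(X=0 | theta=0.4483) = 0.5517

0.5517


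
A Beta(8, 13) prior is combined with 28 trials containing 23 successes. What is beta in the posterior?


In conjugate updating:
beta_posterior = beta_prior + (n - k)
= 13 + (28 - 23)
= 13 + 5 = 18

18


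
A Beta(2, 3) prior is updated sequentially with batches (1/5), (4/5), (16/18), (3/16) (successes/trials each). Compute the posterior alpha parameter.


Sequential conjugate updating is equivalent to a single batch update.
Total successes across all batches = 24
alpha_posterior = alpha_prior + total_successes = 2 + 24
= 26

26


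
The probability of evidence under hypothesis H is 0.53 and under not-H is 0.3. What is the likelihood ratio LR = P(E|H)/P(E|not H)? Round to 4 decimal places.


LR = 0.53 / 0.3
= 1.7667

1.7667


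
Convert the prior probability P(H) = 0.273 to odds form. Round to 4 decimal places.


P(not H) = 1 - 0.273 = 0.727
Odds = 0.273 / 0.727 = 0.3755

0.3755


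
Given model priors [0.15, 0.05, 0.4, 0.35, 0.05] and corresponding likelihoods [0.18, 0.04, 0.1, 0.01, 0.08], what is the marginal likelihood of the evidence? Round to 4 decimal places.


P(E) = sum_i P(M_i) P(E|M_i)
= 0.027 + 0.002 + 0.04 + 0.0035 + 0.004
= 0.0765

0.0765


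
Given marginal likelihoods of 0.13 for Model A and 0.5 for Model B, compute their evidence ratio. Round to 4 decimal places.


Ratio = ML(A) / ML(B) = 0.13/0.5
= 0.26

0.26


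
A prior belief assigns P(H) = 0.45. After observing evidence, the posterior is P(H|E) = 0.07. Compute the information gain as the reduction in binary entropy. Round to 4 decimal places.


H(prior) = -0.45*log2(0.45) - 0.55*log2(0.55)
= 0.9928
H(post) = -0.07*log2(0.07) - 0.93*log2(0.93)
= 0.3659
IG = 0.9928 - 0.3659 = 0.6269

0.6269


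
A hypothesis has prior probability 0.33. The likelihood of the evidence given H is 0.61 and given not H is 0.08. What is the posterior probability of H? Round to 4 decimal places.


Using Bayes' theorem:
P(E) = 0.33 * 0.61 + 0.67 * 0.08
P(E) = 0.2549
P(H|E) = (0.33 * 0.61) / 0.2549 = 0.7897

0.7897


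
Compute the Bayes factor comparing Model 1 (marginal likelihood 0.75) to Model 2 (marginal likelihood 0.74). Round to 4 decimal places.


BF12 = marginal likelihood of M1 / marginal likelihood of M2
= 0.75/0.74
= 1.0135

1.0135


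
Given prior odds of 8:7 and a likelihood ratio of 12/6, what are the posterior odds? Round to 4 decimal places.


Posterior odds = prior odds * LR
Prior odds = 8/7 = 1.1429
LR = 12/6 = 2.0
Posterior odds = 1.1429 * 2.0 = 2.2857

2.2857


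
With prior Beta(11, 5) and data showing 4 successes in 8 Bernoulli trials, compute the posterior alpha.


Conjugate update: alpha_posterior = alpha_prior + k
= 11 + 4 = 15

15


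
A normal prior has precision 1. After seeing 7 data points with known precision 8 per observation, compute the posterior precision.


In the conjugate normal model, precisions add:
tau_posterior = tau_prior + n * tau_data
= 1 + 7*8 = 57

57


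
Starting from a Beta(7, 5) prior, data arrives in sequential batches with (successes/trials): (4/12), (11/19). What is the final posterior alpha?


In sequential Bayesian updating, we sum all successes.
Total successes = 15
Final alpha = 7 + 15 = 22

22


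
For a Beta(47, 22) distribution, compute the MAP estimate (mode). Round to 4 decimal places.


MAP = mode = (a-1)/(a+b-2)
= (47-1)/(47+22-2)
= 46/67 = 0.6866

0.6866


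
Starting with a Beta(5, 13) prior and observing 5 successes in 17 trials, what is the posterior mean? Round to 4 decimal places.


Posterior parameters: alpha = 5 + 5 = 10
beta = 13 + 12 = 25
Posterior mean = alpha / (alpha + beta) = 10 / 35
= 0.2857

0.2857


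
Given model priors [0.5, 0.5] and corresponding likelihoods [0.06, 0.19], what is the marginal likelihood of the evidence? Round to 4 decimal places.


P(E) = sum_i P(M_i) P(E|M_i)
= 0.03 + 0.095
= 0.125

0.125


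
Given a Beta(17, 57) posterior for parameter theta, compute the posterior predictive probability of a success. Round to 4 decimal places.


For a Beta-Bernoulli model, the predictive probability is the mean:
P(success) = 17/(17+57) = 17/74 = 0.2297

0.2297


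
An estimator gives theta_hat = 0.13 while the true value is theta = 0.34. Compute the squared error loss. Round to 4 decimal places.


The squared error loss is (theta_hat - theta)^2
= (0.13 - 0.34)^2
= (-0.21)^2 = 0.0441

0.0441


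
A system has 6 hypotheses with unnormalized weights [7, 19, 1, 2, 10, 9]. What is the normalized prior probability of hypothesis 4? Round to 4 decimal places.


The normalized prior is the weight divided by the total.
Total weight = 48
P(H4) = 2 / 48 = 0.0417

0.0417


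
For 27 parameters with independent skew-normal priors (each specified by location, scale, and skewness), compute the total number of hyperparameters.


A skew-normal prior has 3 hyperparameters per parameter.
Total = 27 * 3 = 81

81


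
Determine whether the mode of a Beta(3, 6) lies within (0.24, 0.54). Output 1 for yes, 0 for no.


First find the mode: (a-1)/(a+b-2) = 0.2857
Is 0.2857 in (0.24, 0.54)? 1

1


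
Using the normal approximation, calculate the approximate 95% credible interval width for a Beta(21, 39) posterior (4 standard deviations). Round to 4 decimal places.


Var(Beta) = 21*39/(60^2 * 61) = 0.0037
SD = 0.0611
Width ~ 4*SD = 0.2443

0.2443


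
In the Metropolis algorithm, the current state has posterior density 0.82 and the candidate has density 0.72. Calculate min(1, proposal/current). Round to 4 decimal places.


Ratio = 0.72/0.82 = 0.878
Acceptance probability = min(1, 0.878)
= 0.878

0.878


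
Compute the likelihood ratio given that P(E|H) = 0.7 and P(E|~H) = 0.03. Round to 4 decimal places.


LR = P(E|H) / P(E|~H)
= 0.7 / 0.03 = 23.3333

23.3333


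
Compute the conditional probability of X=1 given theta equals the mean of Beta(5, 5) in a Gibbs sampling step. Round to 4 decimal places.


Mean of Beta(5, 5) = 0.5
P(X=1 | theta=0.5) = 0.5

0.5


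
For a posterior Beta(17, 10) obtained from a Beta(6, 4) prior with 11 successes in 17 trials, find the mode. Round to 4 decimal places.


Mode = (alpha - 1) / (alpha + beta - 2)
= 16 / 25
= 0.64

0.64


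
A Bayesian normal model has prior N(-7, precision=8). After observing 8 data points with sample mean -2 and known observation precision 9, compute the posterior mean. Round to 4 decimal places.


Posterior mean = (prior_precision * prior_mean + n * data_precision * data_mean) / (prior_precision + n * data_precision)
Numerator = 8*-7 + 8*9*-2 = -200
Denominator = 8 + 8*9 = 80
Posterior mean = -2.5

-2.5


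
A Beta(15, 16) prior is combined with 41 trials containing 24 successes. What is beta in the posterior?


In conjugate updating:
beta_posterior = beta_prior + (n - k)
= 16 + (41 - 24)
= 16 + 17 = 33

33


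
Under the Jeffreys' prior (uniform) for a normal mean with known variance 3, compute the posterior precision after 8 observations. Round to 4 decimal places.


Prior precision = 0 (flat prior).
Post. prec. = 0 + n/var = 8/3 = 2.6667

2.6667


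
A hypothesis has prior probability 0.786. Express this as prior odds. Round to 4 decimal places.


Odds = P(H) / P(not H) = 0.786 / 0.214
= 3.6729

3.6729


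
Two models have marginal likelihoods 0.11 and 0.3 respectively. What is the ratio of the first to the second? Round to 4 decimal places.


Evidence ratio = 0.11 / 0.3
= 0.3667

0.3667


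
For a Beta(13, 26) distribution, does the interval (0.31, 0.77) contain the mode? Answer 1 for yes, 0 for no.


Mode of Beta(a,b) = (a-1)/(a+b-2)
= (13-1)/(13+26-2) = 0.3243
Check: 0.31 <= 0.3243 <= 0.77?
Result: 1

1


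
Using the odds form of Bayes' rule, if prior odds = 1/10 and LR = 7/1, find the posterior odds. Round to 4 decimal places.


Bayes' rule in odds form: posterior odds = prior odds * LR
= (1 * 7) / (10 * 1)
= 7/10 = 0.7

0.7


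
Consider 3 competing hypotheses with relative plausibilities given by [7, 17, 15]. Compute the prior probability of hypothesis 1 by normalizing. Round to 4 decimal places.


Sum of weights = 7 + 17 + 15 = 39
Normalized prior for H1 = 7 / 39
= 0.1795

0.1795


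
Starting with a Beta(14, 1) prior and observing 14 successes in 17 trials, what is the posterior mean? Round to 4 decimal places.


Posterior parameters: alpha = 14 + 14 = 28
beta = 1 + 3 = 4
Posterior mean = alpha / (alpha + beta) = 28 / 32
= 0.875

0.875


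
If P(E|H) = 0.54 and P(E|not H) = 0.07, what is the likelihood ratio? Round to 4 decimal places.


Likelihood ratio = P(E|H) / P(E|not H)
= 0.54 / 0.07
= 7.7143

7.7143


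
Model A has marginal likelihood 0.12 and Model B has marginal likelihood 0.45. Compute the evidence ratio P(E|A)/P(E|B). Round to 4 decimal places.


Evidence ratio = P(E|A) / P(E|B)
= 0.12 / 0.45
= 0.2667

0.2667


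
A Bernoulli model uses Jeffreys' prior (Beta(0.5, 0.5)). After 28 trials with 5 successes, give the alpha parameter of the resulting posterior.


Posterior = Beta(prior_alpha + successes, prior_beta + failures)
= Beta(0.5 + 5, 0.5 + 23)
Posterior alpha = 0.5 + k = 0.5 + 5 = 5.5

5.5


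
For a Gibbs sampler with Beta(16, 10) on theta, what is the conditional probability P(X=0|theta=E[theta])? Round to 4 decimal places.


E[theta] = 16/(16+10) = 0.6154
P(X=0|theta) = 1 - theta = 0.3846

0.3846


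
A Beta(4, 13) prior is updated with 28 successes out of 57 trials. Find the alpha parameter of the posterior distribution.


In the Beta-Binomial conjugate update:
alpha_post = alpha_prior + successes
= 4 + 28
= 32

32


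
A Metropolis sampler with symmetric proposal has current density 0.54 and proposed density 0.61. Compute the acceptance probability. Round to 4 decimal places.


For symmetric proposals, acceptance = min(1, pi(x*)/pi(x))
= min(1, 0.61/0.54)
= min(1, 1.1296) = 1.0

1.0


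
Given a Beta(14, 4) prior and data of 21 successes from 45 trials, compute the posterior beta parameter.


Number of failures = 45 - 21 = 24
Posterior beta = 4 + 24 = 28

28


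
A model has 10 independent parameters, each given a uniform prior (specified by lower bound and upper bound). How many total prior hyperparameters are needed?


Each uniform prior needs 2 hyperparameters (lower bound and upper bound).
Total = 2 * 10 = 20

20


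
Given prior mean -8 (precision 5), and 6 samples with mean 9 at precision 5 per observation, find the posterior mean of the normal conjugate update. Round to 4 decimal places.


The posterior mean is a precision-weighted average of prior and data.
Post. prec. = 5 + 30 = 35
Post. mean = (-40 + 270)/35 = 230/35 = 6.5714

6.5714


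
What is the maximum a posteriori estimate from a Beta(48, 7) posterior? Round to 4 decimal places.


The MAP estimate equals the mode of the distribution.
Mode of Beta(a,b) = (a-1)/(a+b-2)
= 47/53
= 0.8868

0.8868


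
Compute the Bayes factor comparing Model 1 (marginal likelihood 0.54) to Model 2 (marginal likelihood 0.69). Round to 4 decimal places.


BF12 = marginal likelihood of M1 / marginal likelihood of M2
= 0.54/0.69
= 0.7826

0.7826


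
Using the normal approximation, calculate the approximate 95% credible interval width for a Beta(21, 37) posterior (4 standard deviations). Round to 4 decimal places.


Var(Beta) = 21*37/(58^2 * 59) = 0.0039
SD = 0.0626
Width ~ 4*SD = 0.2503

0.2503


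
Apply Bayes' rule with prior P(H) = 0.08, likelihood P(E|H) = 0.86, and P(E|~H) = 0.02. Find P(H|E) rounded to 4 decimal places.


Step 1: Compute marginal P(E) = P(E|H)P(H) + P(E|~H)P(~H)
= 0.86*0.08 + 0.02*0.92 = 0.0872
Step 2: P(H|E) = P(E|H)P(H)/P(E) = 0.0688/0.0872
= 0.789

0.789


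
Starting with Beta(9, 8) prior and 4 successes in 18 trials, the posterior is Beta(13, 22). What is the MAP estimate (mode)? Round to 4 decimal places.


The mode of Beta(a, b) when a > 1 and b > 1 is (a-1)/(a+b-2)
= (13 - 1) / (13 + 22 - 2)
= 12 / 33
= 0.3636

0.3636


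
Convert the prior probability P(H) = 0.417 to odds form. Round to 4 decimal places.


P(not H) = 1 - 0.417 = 0.583
Odds = 0.417 / 0.583 = 0.7153

0.7153


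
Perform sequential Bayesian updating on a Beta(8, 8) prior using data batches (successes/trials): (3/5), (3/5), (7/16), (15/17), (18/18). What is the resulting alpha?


Accumulate successes: 46
Posterior alpha = prior alpha + sum of successes
= 8 + 46 = 54

54


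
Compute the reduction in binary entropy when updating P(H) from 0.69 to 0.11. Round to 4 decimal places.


H_before = -p*log2(p) - (1-p)*log2(1-p) for p=0.69: 0.8932
H_after for p=0.11: 0.4999
Reduction = 0.8932 - 0.4999 = 0.3933

0.3933


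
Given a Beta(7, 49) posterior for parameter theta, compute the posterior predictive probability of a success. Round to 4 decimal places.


For a Beta-Bernoulli model, the predictive probability is the mean:
P(success) = 7/(7+49) = 7/56 = 0.125

0.125


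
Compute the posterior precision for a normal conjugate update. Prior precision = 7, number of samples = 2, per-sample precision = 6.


tau_post = tau_0 + n * tau
= 7 + 2 * 6 = 19

19


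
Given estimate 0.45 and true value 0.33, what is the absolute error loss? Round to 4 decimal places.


Absolute error = |estimate - true|
= |0.12| = 0.12

0.12


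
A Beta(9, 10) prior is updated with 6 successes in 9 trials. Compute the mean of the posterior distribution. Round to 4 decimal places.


After update: Beta(15, 13)
Mean = 15 / (15 + 13) = 15 / 28
= 0.5357

0.5357


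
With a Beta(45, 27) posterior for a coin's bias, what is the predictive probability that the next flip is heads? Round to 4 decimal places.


The predictive probability equals the posterior mean.
P(next = heads) = alpha / (alpha + beta)
= 45 / 72 = 0.625

0.625


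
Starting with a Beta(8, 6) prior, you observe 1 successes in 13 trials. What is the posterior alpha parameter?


For a Beta-Binomial conjugate model:
Posterior alpha = prior alpha + number of successes
= 8 + 1 = 9

9


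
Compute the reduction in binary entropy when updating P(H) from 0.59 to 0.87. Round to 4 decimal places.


H_before = -p*log2(p) - (1-p)*log2(1-p) for p=0.59: 0.9765
H_after for p=0.87: 0.5574
Reduction = 0.9765 - 0.5574 = 0.4191

0.4191


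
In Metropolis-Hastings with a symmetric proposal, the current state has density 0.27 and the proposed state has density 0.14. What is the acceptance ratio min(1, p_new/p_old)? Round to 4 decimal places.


Ratio = p_new / p_old = 0.14 / 0.27 = 0.5185
Acceptance = min(1, 0.5185) = 0.5185

0.5185


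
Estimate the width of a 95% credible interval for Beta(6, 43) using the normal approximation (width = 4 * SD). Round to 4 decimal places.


For Beta(a,b): Var = ab/((a+b)^2(a+b+1))
Var = 0.0021, SD = 0.0464
Approximate 95% CI width = 4 * 0.0464 = 0.1854

0.1854


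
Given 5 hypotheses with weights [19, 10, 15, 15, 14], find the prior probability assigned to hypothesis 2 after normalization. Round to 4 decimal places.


To normalize, divide each weight by the sum of all weights.
Sum = 73
Prior(H2) = 10/73 = 0.137

0.137


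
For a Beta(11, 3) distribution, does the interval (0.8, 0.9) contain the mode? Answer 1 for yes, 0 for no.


Mode of Beta(a,b) = (a-1)/(a+b-2)
= (11-1)/(11+3-2) = 0.8333
Check: 0.8 <= 0.8333 <= 0.9?
Result: 1

1


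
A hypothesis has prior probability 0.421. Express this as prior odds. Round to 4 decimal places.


Odds = P(H) / P(not H) = 0.421 / 0.579
= 0.7271

0.7271


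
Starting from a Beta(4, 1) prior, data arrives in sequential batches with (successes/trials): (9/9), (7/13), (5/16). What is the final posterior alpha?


In sequential Bayesian updating, we sum all successes.
Total successes = 21
Final alpha = 4 + 21 = 25

25


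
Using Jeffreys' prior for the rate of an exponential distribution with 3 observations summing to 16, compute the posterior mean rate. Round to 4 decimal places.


Jeffreys' prior leads to posterior Gamma(3, 16).
Mean = 3/16 = 0.1875

0.1875


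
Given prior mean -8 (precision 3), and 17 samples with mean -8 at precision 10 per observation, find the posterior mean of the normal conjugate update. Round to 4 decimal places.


The posterior mean is a precision-weighted average of prior and data.
Post. prec. = 3 + 170 = 173
Post. mean = (-24 + -1360)/173 = -1384/173 = -8.0

-8.0


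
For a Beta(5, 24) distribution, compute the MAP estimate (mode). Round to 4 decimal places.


MAP = mode = (a-1)/(a+b-2)
= (5-1)/(5+24-2)
= 4/27 = 0.1481

0.1481


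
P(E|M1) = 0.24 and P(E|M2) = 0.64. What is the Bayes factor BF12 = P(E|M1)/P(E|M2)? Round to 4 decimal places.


Bayes factor BF12 = P(E|M1) / P(E|M2)
= 0.24 / 0.64
= 0.375

0.375


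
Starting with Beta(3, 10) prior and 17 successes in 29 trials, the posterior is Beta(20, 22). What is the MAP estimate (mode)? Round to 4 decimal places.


The mode of Beta(a, b) when a > 1 and b > 1 is (a-1)/(a+b-2)
= (20 - 1) / (20 + 22 - 2)
= 19 / 40
= 0.475

0.475


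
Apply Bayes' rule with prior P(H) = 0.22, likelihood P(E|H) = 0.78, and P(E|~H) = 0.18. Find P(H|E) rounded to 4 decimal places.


Step 1: Compute marginal P(E) = P(E|H)P(H) + P(E|~H)P(~H)
= 0.78*0.22 + 0.18*0.78 = 0.312
Step 2: P(H|E) = P(E|H)P(H)/P(E) = 0.1716/0.312
= 0.55

0.55


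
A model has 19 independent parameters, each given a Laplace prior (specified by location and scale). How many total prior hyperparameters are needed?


Each Laplace prior needs 2 hyperparameters (location and scale).
Total = 2 * 19 = 38

38


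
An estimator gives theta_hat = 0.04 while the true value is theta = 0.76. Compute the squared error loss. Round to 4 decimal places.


The squared error loss is (theta_hat - theta)^2
= (0.04 - 0.76)^2
= (-0.72)^2 = 0.5184

0.5184


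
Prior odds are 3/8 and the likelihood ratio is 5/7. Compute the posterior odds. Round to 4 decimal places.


Posterior odds = prior odds * likelihood ratio
= (3/8) * (5/7)
= 15 / 56
= 0.2679

0.2679


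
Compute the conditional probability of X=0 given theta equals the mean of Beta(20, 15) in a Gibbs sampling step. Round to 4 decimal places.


Mean of Beta(20, 15) = 0.5714
P(X=0 | theta=0.5714) = 0.4286

0.4286


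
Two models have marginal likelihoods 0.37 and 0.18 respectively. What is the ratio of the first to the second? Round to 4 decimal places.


Evidence ratio = 0.37 / 0.18
= 2.0556

2.0556


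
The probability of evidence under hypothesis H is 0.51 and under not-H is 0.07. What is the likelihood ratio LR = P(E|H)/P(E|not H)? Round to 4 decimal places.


LR = 0.51 / 0.07
= 7.2857

7.2857


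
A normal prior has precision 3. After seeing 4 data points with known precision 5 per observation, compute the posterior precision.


In the conjugate normal model, precisions add:
tau_posterior = tau_prior + n * tau_data
= 3 + 4*5 = 23

23


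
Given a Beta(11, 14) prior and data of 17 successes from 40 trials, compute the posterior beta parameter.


Number of failures = 40 - 17 = 23
Posterior beta = 14 + 23 = 37

37


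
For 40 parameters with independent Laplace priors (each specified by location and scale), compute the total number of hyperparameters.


A Laplace prior has 2 hyperparameters per parameter.
Total = 40 * 2 = 80

80


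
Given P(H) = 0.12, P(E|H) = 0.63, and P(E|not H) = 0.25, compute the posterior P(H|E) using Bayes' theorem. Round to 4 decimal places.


By Bayes' theorem: P(H|E) = P(E|H)*P(H) / P(E)
P(E) = P(E|H)*P(H) + P(E|not H)*P(not H)
P(E) = 0.63*0.12 + 0.25*0.88 = 0.2956
P(H|E) = 0.63*0.12 / 0.2956 = 0.2558

0.2558


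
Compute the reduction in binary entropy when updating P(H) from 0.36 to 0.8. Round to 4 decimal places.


H_before = -p*log2(p) - (1-p)*log2(1-p) for p=0.36: 0.9427
H_after for p=0.8: 0.7219
Reduction = 0.9427 - 0.7219 = 0.2208

0.2208


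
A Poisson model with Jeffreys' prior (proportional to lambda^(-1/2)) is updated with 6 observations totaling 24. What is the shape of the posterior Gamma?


Posterior = Gamma(0.5 + S, n)
= Gamma(0.5 + 24, 6)
Posterior shape = 0.5 + S = 0.5 + 24 = 24.5

24.5
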